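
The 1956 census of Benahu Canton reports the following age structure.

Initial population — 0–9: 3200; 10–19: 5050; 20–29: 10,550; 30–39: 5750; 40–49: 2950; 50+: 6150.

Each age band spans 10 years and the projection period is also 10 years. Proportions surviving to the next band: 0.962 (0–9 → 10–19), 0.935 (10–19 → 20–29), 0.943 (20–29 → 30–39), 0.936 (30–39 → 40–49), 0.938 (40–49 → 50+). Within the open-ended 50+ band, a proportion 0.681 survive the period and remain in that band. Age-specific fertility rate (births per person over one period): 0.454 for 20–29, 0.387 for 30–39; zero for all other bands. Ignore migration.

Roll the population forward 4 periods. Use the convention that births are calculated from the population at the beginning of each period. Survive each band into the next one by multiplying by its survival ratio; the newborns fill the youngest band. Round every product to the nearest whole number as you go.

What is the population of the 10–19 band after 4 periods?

2915

(Groups numbered youngest = 1 to oldest = 6.)
— Period 1 —
Births: 10550 × 0.454 = 4790 ; 5750 × 0.387 = 2225 ⇒ total 7015
Group 2: 3200 × 0.962 = 3078
Group 3: 5050 × 0.935 = 4722
Group 4: 10550 × 0.943 = 9949
Group 5: 5750 × 0.936 = 5382
Group 6: 2950 × 0.938 + 6150 × 0.681 = 2767 + 4188 = 6955
Giving 7015 / 3078 / 4722 / 9949 / 5382 / 6955.
— Period 2 —
Births: 4722 × 0.454 = 2144 ; 9949 × 0.387 = 3850 ⇒ total 5994
Group 2: 7015 × 0.962 = 6748
Group 3: 3078 × 0.935 = 2878
Group 4: 4722 × 0.943 = 4453
Group 5: 9949 × 0.936 = 9312
Group 6: 5382 × 0.938 + 6955 × 0.681 = 5048 + 4736 = 9784
Giving 5994 / 6748 / 2878 / 4453 / 9312 / 9784.
— Period 3 —
Births: 2878 × 0.454 = 1307 ; 4453 × 0.387 = 1723 ⇒ total 3030
Group 2: 5994 × 0.962 = 5766
Group 3: 6748 × 0.935 = 6309
Group 4: 2878 × 0.943 = 2714
Group 5: 4453 × 0.936 = 4168
Group 6: 9312 × 0.938 + 9784 × 0.681 = 8735 + 6663 = 15398
Giving 3030 / 5766 / 6309 / 2714 / 4168 / 15398.
— Period 4 —
Births: 6309 × 0.454 = 2864 ; 2714 × 0.387 = 1050 ⇒ total 3914
Group 2: 3030 × 0.962 = 2915
Group 3: 5766 × 0.935 = 5391
Group 4: 6309 × 0.943 = 5949
Group 5: 2714 × 0.936 = 2540
Group 6: 4168 × 0.938 + 15398 × 0.681 = 3910 + 10486 = 14396
Giving 3914 / 2915 / 5391 / 5949 / 2540 / 14396.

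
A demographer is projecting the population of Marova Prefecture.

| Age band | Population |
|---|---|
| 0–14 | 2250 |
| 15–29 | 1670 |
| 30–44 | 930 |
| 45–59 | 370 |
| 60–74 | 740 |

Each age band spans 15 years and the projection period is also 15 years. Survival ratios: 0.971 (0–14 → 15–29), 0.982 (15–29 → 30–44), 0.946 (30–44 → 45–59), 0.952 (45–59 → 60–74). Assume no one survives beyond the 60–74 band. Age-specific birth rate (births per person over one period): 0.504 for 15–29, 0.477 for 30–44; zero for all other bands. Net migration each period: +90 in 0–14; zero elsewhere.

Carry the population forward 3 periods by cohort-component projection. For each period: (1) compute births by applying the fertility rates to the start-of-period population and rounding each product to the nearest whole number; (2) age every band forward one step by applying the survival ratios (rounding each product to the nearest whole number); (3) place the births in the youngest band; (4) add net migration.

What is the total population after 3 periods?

Numbering the bands 1..5 from youngest to oldest:
— Period 1 —
Births: 1670 * 0.504 = 842  |  930 * 0.477 = 444 → 1286
Band 2: 2250 * 0.971 = 2185
Band 3: 1670 * 0.982 = 1640
Band 4: 930 * 0.946 = 880
Band 5: 370 * 0.952 = 352
Net migration: Band 1 + 90 → 1376
Giving 1376 / 2185 / 1640 / 880 / 352.
— Period 2 —
Births: 2185 * 0.504 = 1101  |  1640 * 0.477 = 782 → 1883
Band 2: 1376 * 0.971 = 1336
Band 3: 2185 * 0.982 = 2146
Band 4: 1640 * 0.946 = 1551
Band 5: 880 * 0.952 = 838
Net migration: Band 1 + 90 → 1973
Giving 1973 / 1336 / 2146 / 1551 / 838.
— Period 3 —
Births: 1336 * 0.504 = 673  |  2146 * 0.477 = 1024 → 1697
Band 2: 1973 * 0.971 = 1916
Band 3: 1336 * 0.982 = 1312
Band 4: 2146 * 0.946 = 2030
Band 5: 1551 * 0.952 = 1477
Net migration: Band 1 + 90 → 1787
Giving 1787 / 1916 / 1312 / 2030 / 1477.
Total after period 3: 1787 + 1916 + 1312 + 2030 + 1477 = 8522

8522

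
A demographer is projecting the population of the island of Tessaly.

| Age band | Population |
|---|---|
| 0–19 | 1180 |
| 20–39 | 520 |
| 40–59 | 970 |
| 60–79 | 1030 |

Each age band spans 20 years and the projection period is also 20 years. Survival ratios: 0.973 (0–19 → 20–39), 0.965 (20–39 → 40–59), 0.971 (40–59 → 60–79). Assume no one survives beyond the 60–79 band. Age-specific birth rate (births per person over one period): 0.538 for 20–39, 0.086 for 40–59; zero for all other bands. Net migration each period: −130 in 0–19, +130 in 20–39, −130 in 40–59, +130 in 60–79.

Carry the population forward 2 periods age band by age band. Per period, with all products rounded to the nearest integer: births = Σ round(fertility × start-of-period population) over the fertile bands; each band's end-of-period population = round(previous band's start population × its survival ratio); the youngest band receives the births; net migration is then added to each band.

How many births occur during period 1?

— Period 1 —
Births: 520 * 0.538 = 280  |  970 * 0.086 = 83 — total 363
20–39: 1180 * 0.973 = 1148
40–59: 520 * 0.965 = 502
60–79: 970 * 0.971 = 942
Net migration: 0–19 − 130 → 233; 20–39 + 130 → 1278; 40–59 − 130 → 372; 60–79 + 130 → 1072
Population now: 0–19=233, 20–39=1278, 40–59=372, 60–79=1072

363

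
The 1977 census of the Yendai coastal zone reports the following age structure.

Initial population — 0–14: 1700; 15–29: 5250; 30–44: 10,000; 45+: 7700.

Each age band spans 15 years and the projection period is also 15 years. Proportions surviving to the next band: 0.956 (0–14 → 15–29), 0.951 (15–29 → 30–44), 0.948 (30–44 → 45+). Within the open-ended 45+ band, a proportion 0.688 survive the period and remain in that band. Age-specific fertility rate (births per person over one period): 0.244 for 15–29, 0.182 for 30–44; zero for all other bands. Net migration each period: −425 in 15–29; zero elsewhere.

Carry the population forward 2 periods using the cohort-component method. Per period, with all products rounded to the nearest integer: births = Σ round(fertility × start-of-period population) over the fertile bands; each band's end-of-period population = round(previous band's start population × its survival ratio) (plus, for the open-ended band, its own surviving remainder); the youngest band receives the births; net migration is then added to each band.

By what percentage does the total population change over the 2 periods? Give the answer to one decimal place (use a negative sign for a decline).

Period 1:
Births: 5250 × 0.244 = 1281  |  10000 × 0.182 = 1820 ⇒ total 3101
15–29: 1700 × 0.956 = 1625
30–44: 5250 × 0.951 = 4993
45+: 10000 × 0.948 + 7700 × 0.688 = 9480 + 5298 = 14778
Net migration: 15–29 − 425 → 1200
End of period: [3101, 1200, 4993, 14778]
Period 2:
Births: 1200 × 0.244 = 293  |  4993 × 0.182 = 909 ⇒ total 1202
15–29: 3101 × 0.956 = 2965
30–44: 1200 × 0.951 = 1141
45+: 4993 × 0.948 + 14778 × 0.688 = 4733 + 10167 = 14900
Net migration: 15–29 − 425 → 2540
End of period: [1202, 2540, 1141, 14900]
Total: 24650 → 19783; change = -4867; percentage change = -19.7%

-19.7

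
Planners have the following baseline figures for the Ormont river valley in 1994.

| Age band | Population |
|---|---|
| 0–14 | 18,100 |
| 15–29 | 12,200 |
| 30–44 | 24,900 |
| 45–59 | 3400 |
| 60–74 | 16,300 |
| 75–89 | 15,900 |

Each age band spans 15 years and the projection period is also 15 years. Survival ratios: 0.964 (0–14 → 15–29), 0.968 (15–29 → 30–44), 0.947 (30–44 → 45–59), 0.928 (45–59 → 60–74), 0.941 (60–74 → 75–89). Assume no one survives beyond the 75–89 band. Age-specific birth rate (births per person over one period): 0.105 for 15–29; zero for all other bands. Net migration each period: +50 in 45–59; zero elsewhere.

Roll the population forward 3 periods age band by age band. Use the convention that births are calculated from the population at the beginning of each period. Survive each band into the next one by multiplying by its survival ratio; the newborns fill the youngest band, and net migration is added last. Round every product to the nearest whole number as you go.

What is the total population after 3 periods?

Let group 1 be 0–14 through group 6 = 75–89.
[period 1]
Births: 12200 * 0.105 = 1281
Group 2: 18100 * 0.964 = 17448
Group 3: 12200 * 0.968 = 11810
Group 4: 24900 * 0.947 = 23580
Group 5: 3400 * 0.928 = 3155
Group 6: 16300 * 0.941 = 15338
Net migration: Group 4 + 50 → 23630
Giving 1281 / 17448 / 11810 / 23630 / 3155 / 15338.
[period 2]
Births: 17448 * 0.105 = 1832
Group 2: 1281 * 0.964 = 1235
Group 3: 17448 * 0.968 = 16890
Group 4: 11810 * 0.947 = 11184
Group 5: 23630 * 0.928 = 21929
Group 6: 3155 * 0.941 = 2969
Net migration: Group 4 + 50 → 11234
Giving 1832 / 1235 / 16890 / 11234 / 21929 / 2969.
[period 3]
Births: 1235 * 0.105 = 130
Group 2: 1832 * 0.964 = 1766
Group 3: 1235 * 0.968 = 1195
Group 4: 16890 * 0.947 = 15995
Group 5: 11234 * 0.928 = 10425
Group 6: 21929 * 0.941 = 20635
Net migration: Group 4 + 50 → 16045
Giving 130 / 1766 / 1195 / 16045 / 10425 / 20635.
Total after period 3: 130 + 1766 + 1195 + 16045 + 10425 + 20635 = 50196

50196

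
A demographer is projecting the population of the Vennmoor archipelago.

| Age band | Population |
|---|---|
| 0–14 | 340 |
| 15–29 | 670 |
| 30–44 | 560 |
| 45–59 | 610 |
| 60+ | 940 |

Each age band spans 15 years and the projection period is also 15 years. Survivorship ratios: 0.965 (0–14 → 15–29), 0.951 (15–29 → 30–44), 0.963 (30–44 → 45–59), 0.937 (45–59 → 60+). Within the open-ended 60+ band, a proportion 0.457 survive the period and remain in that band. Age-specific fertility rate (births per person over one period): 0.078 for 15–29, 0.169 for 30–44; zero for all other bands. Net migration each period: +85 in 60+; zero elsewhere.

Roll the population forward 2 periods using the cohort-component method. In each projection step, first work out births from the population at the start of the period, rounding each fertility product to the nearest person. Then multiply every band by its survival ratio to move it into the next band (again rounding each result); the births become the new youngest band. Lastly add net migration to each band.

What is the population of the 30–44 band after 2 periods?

[period 1]
Births: 670 * 0.078 = 52 ; 560 * 0.169 = 95 → 147
15–29: 340 * 0.965 = 328
30–44: 670 * 0.951 = 637
45–59: 560 * 0.963 = 539
60+: 610 * 0.937 + 940 * 0.457 = 572 + 430 = 1002
Net migration: 60+ + 85 → 1087
End of period: [147, 328, 637, 539, 1087]
[period 2]
Births: 328 * 0.078 = 26 ; 637 * 0.169 = 108 → 134
15–29: 147 * 0.965 = 142
30–44: 328 * 0.951 = 312
45–59: 637 * 0.963 = 613
60+: 539 * 0.937 + 1087 * 0.457 = 505 + 497 = 1002
Net migration: 60+ + 85 → 1087
End of period: [134, 142, 312, 613, 1087]

312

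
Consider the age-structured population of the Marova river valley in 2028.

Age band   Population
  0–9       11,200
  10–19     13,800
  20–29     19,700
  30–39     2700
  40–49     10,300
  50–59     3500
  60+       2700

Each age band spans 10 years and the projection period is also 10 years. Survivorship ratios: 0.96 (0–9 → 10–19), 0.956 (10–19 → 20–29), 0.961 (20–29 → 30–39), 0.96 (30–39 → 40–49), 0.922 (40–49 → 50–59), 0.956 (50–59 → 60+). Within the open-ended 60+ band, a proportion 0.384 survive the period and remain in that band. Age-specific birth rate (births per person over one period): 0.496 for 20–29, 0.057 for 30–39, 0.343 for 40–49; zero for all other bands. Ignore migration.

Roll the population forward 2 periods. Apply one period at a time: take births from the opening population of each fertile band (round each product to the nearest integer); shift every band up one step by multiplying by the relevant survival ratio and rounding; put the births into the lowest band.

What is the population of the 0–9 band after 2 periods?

Call the bands 1 to 7, youngest first.
Period 1.
Births: 19700 × 0.496 = 9771 ; 2700 × 0.057 = 154 ; 10300 × 0.343 = 3533 ⇒ total 13458
Band 2: 11200 × 0.96 = 10752
Band 3: 13800 × 0.956 = 13193
Band 4: 19700 × 0.961 = 18932
Band 5: 2700 × 0.96 = 2592
Band 6: 10300 × 0.922 = 9497
Band 7: 3500 × 0.956 + 2700 × 0.384 = 3346 + 1037 = 4383
Population now: 0–9=13458, 10–19=10752, 20–29=13193, 30–39=18932, 40–49=2592, 50–59=9497, 60+=4383
Period 2.
Births: 13193 × 0.496 = 6544 ; 18932 × 0.057 = 1079 ; 2592 × 0.343 = 889 ⇒ total 8512
Band 2: 13458 × 0.96 = 12920
Band 3: 10752 × 0.956 = 10279
Band 4: 13193 × 0.961 = 12678
Band 5: 18932 × 0.96 = 18175
Band 6: 2592 × 0.922 = 2390
Band 7: 9497 × 0.956 + 4383 × 0.384 = 9079 + 1683 = 10762
Population now: 0–9=8512, 10–19=12920, 20–29=10279, 30–39=12678, 40–49=18175, 50–59=2390, 60+=10762

8512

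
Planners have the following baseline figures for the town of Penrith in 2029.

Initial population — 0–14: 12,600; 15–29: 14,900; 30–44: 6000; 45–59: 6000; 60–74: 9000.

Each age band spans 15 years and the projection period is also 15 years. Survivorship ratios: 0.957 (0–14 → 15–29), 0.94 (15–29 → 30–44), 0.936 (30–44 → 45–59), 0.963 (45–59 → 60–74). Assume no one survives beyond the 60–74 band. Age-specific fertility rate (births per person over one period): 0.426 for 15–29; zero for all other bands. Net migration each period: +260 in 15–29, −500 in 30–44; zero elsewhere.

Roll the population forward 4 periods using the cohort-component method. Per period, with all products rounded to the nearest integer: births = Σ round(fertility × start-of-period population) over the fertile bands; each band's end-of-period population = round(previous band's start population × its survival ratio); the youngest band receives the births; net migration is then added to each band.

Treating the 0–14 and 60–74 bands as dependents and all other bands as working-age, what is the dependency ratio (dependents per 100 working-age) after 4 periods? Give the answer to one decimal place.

Let band 1 be 0–14 through band 5 = 60–74.
Period 1:
Births: 14900 × 0.426 = 6347
Band 2: 12600 × 0.957 = 12058
Band 3: 14900 × 0.94 = 14006
Band 4: 6000 × 0.936 = 5616
Band 5: 6000 × 0.963 = 5778
Net migration: Band 2 + 260 → 12318; Band 3 − 500 → 13506
Population now: 0–14=6347, 15–29=12318, 30–44=13506, 45–59=5616, 60–74=5778
Period 2:
Births: 12318 × 0.426 = 5247
Band 2: 6347 × 0.957 = 6074
Band 3: 12318 × 0.94 = 11579
Band 4: 13506 × 0.936 = 12642
Band 5: 5616 × 0.963 = 5408
Net migration: Band 2 + 260 → 6334; Band 3 − 500 → 11079
Population now: 0–14=5247, 15–29=6334, 30–44=11079, 45–59=12642, 60–74=5408
Period 3:
Births: 6334 × 0.426 = 2698
Band 2: 5247 × 0.957 = 5021
Band 3: 6334 × 0.94 = 5954
Band 4: 11079 × 0.936 = 10370
Band 5: 12642 × 0.963 = 12174
Net migration: Band 2 + 260 → 5281; Band 3 − 500 → 5454
Population now: 0–14=2698, 15–29=5281, 30–44=5454, 45–59=10370, 60–74=12174
Period 4:
Births: 5281 × 0.426 = 2250
Band 2: 2698 × 0.957 = 2582
Band 3: 5281 × 0.94 = 4964
Band 4: 5454 × 0.936 = 5105
Band 5: 10370 × 0.963 = 9986
Net migration: Band 2 + 260 → 2842; Band 3 − 500 → 4464
Population now: 0–14=2250, 15–29=2842, 30–44=4464, 45–59=5105, 60–74=9986
Dependents (band 0–14 + band 60–74) = 2250 + 9986 = 12236; working-age = 12411; ratio = 12236/12411 × 100 = 98.6

98.6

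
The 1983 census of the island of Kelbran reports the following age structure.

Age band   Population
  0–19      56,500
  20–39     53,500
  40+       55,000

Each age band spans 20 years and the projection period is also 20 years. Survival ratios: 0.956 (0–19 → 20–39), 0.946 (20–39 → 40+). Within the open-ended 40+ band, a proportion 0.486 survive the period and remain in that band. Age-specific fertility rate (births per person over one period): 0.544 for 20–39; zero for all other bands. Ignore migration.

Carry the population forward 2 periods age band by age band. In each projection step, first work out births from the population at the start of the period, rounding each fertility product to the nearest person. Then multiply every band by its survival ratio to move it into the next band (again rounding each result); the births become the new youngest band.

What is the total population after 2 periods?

145892

— Period 1 —
Births: 53500 * 0.544 = 29104
20–39: 56500 * 0.956 = 54014
40+: 53500 * 0.946 + 55000 * 0.486 = 50611 + 26730 = 77341
Giving 29104 / 54014 / 77341.
— Period 2 —
Births: 54014 * 0.544 = 29384
20–39: 29104 * 0.956 = 27823
40+: 54014 * 0.946 + 77341 * 0.486 = 51097 + 37588 = 88685
Giving 29384 / 27823 / 88685.
Total after period 2: 29384 + 27823 + 88685 = 145892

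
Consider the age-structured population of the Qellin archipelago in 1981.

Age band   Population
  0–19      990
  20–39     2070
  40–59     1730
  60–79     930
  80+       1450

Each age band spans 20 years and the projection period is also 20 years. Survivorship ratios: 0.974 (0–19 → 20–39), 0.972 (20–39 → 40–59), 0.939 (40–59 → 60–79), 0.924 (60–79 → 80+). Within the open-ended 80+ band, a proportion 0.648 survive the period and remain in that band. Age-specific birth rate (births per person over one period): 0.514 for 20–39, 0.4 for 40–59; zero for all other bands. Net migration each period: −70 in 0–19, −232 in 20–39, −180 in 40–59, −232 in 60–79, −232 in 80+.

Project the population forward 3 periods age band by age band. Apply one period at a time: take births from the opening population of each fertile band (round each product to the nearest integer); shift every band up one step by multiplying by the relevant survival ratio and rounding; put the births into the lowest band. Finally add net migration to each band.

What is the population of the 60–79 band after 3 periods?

[period 1]
Births: 2070 × 0.514 = 1064, 1730 × 0.4 = 692 — total 1756
20–39: 990 × 0.974 = 964
40–59: 2070 × 0.972 = 2012
60–79: 1730 × 0.939 = 1624
80+: 930 × 0.924 + 1450 × 0.648 = 859 + 940 = 1799
Net migration: 0–19 − 70 → 1686; 20–39 − 232 → 732; 40–59 − 180 → 1832; 60–79 − 232 → 1392; 80+ − 232 → 1567
Population now: 0–19=1686, 20–39=732, 40–59=1832, 60–79=1392, 80+=1567
[period 2]
Births: 732 × 0.514 = 376, 1832 × 0.4 = 733 — total 1109
20–39: 1686 × 0.974 = 1642
40–59: 732 × 0.972 = 712
60–79: 1832 × 0.939 = 1720
80+: 1392 × 0.924 + 1567 × 0.648 = 1286 + 1015 = 2301
Net migration: 0–19 − 70 → 1039; 20–39 − 232 → 1410; 40–59 − 180 → 532; 60–79 − 232 → 1488; 80+ − 232 → 2069
Population now: 0–19=1039, 20–39=1410, 40–59=532, 60–79=1488, 80+=2069
[period 3]
Births: 1410 × 0.514 = 725, 532 × 0.4 = 213 — total 938
20–39: 1039 × 0.974 = 1012
40–59: 1410 × 0.972 = 1371
60–79: 532 × 0.939 = 500
80+: 1488 × 0.924 + 2069 × 0.648 = 1375 + 1341 = 2716
Net migration: 0–19 − 70 → 868; 20–39 − 232 → 780; 40–59 − 180 → 1191; 60–79 − 232 → 268; 80+ − 232 → 2484
Population now: 0–19=868, 20–39=780, 40–59=1191, 60–79=268, 80+=2484

268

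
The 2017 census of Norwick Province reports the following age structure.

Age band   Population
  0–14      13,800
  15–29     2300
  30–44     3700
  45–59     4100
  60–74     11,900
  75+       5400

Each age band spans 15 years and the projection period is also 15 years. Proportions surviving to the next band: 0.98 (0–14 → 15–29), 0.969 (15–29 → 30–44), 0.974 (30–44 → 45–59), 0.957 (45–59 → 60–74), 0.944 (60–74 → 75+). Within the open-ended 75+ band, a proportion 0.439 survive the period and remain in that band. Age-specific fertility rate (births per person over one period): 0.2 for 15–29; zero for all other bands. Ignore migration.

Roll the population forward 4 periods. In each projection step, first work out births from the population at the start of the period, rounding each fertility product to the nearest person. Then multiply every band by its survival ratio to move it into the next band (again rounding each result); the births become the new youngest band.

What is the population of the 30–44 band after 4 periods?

2569

(Groups numbered youngest = 1 to oldest = 6.)
After projecting period 1:
Births: 2300 * 0.2 = 460
Group 2: 13800 * 0.98 = 13524
Group 3: 2300 * 0.969 = 2229
Group 4: 3700 * 0.974 = 3604
Group 5: 4100 * 0.957 = 3924
Group 6: 11900 * 0.944 + 5400 * 0.439 = 11234 + 2371 = 13605
End of period: [460, 13524, 2229, 3604, 3924, 13605]
After projecting period 2:
Births: 13524 * 0.2 = 2705
Group 2: 460 * 0.98 = 451
Group 3: 13524 * 0.969 = 13105
Group 4: 2229 * 0.974 = 2171
Group 5: 3604 * 0.957 = 3449
Group 6: 3924 * 0.944 + 13605 * 0.439 = 3704 + 5973 = 9677
End of period: [2705, 451, 13105, 2171, 3449, 9677]
After projecting period 3:
Births: 451 * 0.2 = 90
Group 2: 2705 * 0.98 = 2651
Group 3: 451 * 0.969 = 437
Group 4: 13105 * 0.974 = 12764
Group 5: 2171 * 0.957 = 2078
Group 6: 3449 * 0.944 + 9677 * 0.439 = 3256 + 4248 = 7504
End of period: [90, 2651, 437, 12764, 2078, 7504]
After projecting period 4:
Births: 2651 * 0.2 = 530
Group 2: 90 * 0.98 = 88
Group 3: 2651 * 0.969 = 2569
Group 4: 437 * 0.974 = 426
Group 5: 12764 * 0.957 = 12215
Group 6: 2078 * 0.944 + 7504 * 0.439 = 1962 + 3294 = 5256
End of period: [530, 88, 2569, 426, 12215, 5256]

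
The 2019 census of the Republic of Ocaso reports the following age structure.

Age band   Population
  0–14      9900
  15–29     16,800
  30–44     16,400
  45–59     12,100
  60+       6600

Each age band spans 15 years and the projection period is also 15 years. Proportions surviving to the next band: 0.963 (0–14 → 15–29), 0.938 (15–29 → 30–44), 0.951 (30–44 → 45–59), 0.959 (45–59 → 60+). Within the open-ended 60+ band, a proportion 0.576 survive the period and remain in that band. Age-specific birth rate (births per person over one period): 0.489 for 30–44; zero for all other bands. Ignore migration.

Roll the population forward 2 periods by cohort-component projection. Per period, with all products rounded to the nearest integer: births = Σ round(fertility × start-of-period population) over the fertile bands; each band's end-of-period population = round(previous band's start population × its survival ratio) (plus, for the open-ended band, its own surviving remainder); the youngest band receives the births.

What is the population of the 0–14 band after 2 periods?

7706

— Period 1 —
Births: 16400 × 0.489 = 8020
15–29: 9900 × 0.963 = 9534
30–44: 16800 × 0.938 = 15758
45–59: 16400 × 0.951 = 15596
60+: 12100 × 0.959 + 6600 × 0.576 = 11604 + 3802 = 15406
Giving 8020 / 9534 / 15758 / 15596 / 15406.
— Period 2 —
Births: 15758 × 0.489 = 7706
15–29: 8020 × 0.963 = 7723
30–44: 9534 × 0.938 = 8943
45–59: 15758 × 0.951 = 14986
60+: 15596 × 0.959 + 15406 × 0.576 = 14957 + 8874 = 23831
Giving 7706 / 7723 / 8943 / 14986 / 23831.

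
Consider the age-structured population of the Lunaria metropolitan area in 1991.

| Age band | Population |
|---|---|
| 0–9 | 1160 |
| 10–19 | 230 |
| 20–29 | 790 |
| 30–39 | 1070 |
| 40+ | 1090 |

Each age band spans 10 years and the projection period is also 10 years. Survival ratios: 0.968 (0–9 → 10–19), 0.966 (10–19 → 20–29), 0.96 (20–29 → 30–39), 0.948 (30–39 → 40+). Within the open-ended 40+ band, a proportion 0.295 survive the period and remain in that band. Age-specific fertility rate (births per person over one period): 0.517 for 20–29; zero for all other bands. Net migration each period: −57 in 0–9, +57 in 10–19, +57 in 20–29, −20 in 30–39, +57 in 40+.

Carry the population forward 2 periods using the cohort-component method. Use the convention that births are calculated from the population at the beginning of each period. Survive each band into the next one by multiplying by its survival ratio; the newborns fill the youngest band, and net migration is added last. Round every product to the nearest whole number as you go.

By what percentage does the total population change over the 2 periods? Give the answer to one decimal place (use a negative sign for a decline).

After projecting period 1:
Births: 790 × 0.517 = 408
10–19: 1160 × 0.968 = 1123
20–29: 230 × 0.966 = 222
30–39: 790 × 0.96 = 758
40+: 1070 × 0.948 + 1090 × 0.295 = 1014 + 322 = 1336
Net migration: 0–9 − 57 → 351; 10–19 + 57 → 1180; 20–29 + 57 → 279; 30–39 − 20 → 738; 40+ + 57 → 1393
Giving 351 / 1180 / 279 / 738 / 1393.
After projecting period 2:
Births: 279 × 0.517 = 144
10–19: 351 × 0.968 = 340
20–29: 1180 × 0.966 = 1140
30–39: 279 × 0.96 = 268
40+: 738 × 0.948 + 1393 × 0.295 = 700 + 411 = 1111
Net migration: 0–9 − 57 → 87; 10–19 + 57 → 397; 20–29 + 57 → 1197; 30–39 − 20 → 248; 40+ + 57 → 1168
Giving 87 / 397 / 1197 / 248 / 1168.
Total: 4340 → 3097; change = -1243; percentage change = -28.6%

-28.6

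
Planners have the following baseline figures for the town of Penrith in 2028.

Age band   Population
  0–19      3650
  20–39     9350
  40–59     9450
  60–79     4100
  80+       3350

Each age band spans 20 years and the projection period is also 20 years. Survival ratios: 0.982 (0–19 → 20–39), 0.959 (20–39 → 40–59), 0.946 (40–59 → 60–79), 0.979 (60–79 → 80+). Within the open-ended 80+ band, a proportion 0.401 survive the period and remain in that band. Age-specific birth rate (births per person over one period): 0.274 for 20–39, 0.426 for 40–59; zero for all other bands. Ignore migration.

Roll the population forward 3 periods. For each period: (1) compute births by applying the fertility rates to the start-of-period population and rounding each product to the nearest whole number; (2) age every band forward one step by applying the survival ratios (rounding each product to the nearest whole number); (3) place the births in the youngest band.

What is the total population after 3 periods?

30084

Period 1:
Births: 9350 * 0.274 = 2562  |  9450 * 0.426 = 4026 ⇒ total 6588
20–39: 3650 * 0.982 = 3584
40–59: 9350 * 0.959 = 8967
60–79: 9450 * 0.946 = 8940
80+: 4100 * 0.979 + 3350 * 0.401 = 4014 + 1343 = 5357
→ [6588, 3584, 8967, 8940, 5357]
Period 2:
Births: 3584 * 0.274 = 982  |  8967 * 0.426 = 3820 ⇒ total 4802
20–39: 6588 * 0.982 = 6469
40–59: 3584 * 0.959 = 3437
60–79: 8967 * 0.946 = 8483
80+: 8940 * 0.979 + 5357 * 0.401 = 8752 + 2148 = 10900
→ [4802, 6469, 3437, 8483, 10900]
Period 3:
Births: 6469 * 0.274 = 1773  |  3437 * 0.426 = 1464 ⇒ total 3237
20–39: 4802 * 0.982 = 4716
40–59: 6469 * 0.959 = 6204
60–79: 3437 * 0.946 = 3251
80+: 8483 * 0.979 + 10900 * 0.401 = 8305 + 4371 = 12676
→ [3237, 4716, 6204, 3251, 12676]
Total after period 3: 3237 + 4716 + 6204 + 3251 + 12676 = 30084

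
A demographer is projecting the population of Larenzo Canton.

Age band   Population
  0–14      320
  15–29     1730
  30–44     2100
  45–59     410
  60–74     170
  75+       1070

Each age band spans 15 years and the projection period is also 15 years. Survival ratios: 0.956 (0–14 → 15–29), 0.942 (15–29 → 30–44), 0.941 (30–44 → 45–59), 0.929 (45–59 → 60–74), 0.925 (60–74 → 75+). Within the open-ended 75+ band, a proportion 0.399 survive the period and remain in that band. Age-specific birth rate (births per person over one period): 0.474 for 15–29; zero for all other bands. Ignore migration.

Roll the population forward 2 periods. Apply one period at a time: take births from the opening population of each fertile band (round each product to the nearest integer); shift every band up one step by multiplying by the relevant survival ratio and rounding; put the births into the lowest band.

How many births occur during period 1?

820

Let band 1 be 0–14 through band 6 = 75+.
Period 1:
Births: 1730 × 0.474 = 820
Band 2: 320 × 0.956 = 306
Band 3: 1730 × 0.942 = 1630
Band 4: 2100 × 0.941 = 1976
Band 5: 410 × 0.929 = 381
Band 6: 170 × 0.925 + 1070 × 0.399 = 157 + 427 = 584
Population now: 0–14=820, 15–29=306, 30–44=1630, 45–59=1976, 60–74=381, 75+=584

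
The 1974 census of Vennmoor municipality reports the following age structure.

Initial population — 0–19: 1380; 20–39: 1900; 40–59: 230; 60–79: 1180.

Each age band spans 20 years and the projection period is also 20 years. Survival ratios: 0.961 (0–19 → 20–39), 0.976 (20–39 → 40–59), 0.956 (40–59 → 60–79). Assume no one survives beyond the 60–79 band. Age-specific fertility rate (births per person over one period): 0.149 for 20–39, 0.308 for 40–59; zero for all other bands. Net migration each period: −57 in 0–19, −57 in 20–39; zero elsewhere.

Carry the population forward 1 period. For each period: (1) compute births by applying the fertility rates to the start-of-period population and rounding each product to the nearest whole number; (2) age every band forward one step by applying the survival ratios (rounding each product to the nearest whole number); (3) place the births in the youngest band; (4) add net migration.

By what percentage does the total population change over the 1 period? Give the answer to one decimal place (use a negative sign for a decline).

Let group 1 be 0–19 through group 4 = 60–79.
Period 1.
Births: 1900 * 0.149 = 283 ; 230 * 0.308 = 71 → 354
Group 2: 1380 * 0.961 = 1326
Group 3: 1900 * 0.976 = 1854
Group 4: 230 * 0.956 = 220
Net migration: Group 1 − 57 → 297; Group 2 − 57 → 1269
End of period: [297, 1269, 1854, 220]
Total: 4690 → 3640; change = -1050; percentage change = -22.4%

-22.4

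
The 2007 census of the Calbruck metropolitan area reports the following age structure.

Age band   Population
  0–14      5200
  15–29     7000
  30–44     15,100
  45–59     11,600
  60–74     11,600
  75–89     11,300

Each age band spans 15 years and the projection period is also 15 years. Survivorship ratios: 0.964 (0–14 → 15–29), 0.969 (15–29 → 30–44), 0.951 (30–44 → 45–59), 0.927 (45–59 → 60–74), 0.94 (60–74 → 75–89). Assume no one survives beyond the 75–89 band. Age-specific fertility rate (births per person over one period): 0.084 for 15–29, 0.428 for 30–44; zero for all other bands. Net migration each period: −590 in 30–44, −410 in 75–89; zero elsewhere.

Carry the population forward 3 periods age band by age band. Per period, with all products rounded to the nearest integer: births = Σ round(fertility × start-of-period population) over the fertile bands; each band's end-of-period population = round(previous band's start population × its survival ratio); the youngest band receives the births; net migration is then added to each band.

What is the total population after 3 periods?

32977

(Bands numbered youngest = 1 to oldest = 6.)
[period 1]
Births: 7000 × 0.084 = 588  |  15100 × 0.428 = 6463 → 7051
Band 2: 5200 × 0.964 = 5013
Band 3: 7000 × 0.969 = 6783
Band 4: 15100 × 0.951 = 14360
Band 5: 11600 × 0.927 = 10753
Band 6: 11600 × 0.94 = 10904
Net migration: Band 3 − 590 → 6193; Band 6 − 410 → 10494
→ [7051, 5013, 6193, 14360, 10753, 10494]
[period 2]
Births: 5013 × 0.084 = 421  |  6193 × 0.428 = 2651 → 3072
Band 2: 7051 × 0.964 = 6797
Band 3: 5013 × 0.969 = 4858
Band 4: 6193 × 0.951 = 5890
Band 5: 14360 × 0.927 = 13312
Band 6: 10753 × 0.94 = 10108
Net migration: Band 3 − 590 → 4268; Band 6 − 410 → 9698
→ [3072, 6797, 4268, 5890, 13312, 9698]
[period 3]
Births: 6797 × 0.084 = 571  |  4268 × 0.428 = 1827 → 2398
Band 2: 3072 × 0.964 = 2961
Band 3: 6797 × 0.969 = 6586
Band 4: 4268 × 0.951 = 4059
Band 5: 5890 × 0.927 = 5460
Band 6: 13312 × 0.94 = 12513
Net migration: Band 3 − 590 → 5996; Band 6 − 410 → 12103
→ [2398, 2961, 5996, 4059, 5460, 12103]
Total after period 3: 2398 + 2961 + 5996 + 4059 + 5460 + 12103 = 32977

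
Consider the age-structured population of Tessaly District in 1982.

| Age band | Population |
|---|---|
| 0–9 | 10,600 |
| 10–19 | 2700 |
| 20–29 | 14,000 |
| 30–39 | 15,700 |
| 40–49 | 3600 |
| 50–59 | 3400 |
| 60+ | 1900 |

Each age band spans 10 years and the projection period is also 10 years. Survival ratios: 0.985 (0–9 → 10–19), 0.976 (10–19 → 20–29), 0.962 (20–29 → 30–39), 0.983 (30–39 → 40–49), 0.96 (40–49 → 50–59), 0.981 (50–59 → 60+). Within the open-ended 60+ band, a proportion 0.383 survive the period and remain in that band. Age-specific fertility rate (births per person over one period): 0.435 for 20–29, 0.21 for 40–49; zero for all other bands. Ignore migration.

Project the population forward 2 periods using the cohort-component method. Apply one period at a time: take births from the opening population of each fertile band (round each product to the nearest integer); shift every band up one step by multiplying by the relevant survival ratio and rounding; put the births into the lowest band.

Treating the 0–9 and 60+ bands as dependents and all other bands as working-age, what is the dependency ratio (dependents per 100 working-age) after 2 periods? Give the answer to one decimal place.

(Groups numbered youngest = 1 to oldest = 7.)
Period 1:
Births: 14000 × 0.435 = 6090, 3600 × 0.21 = 756 — total 6846
Group 2: 10600 × 0.985 = 10441
Group 3: 2700 × 0.976 = 2635
Group 4: 14000 × 0.962 = 13468
Group 5: 15700 × 0.983 = 15433
Group 6: 3600 × 0.96 = 3456
Group 7: 3400 × 0.981 + 1900 × 0.383 = 3335 + 728 = 4063
End of period: [6846, 10441, 2635, 13468, 15433, 3456, 4063]
Period 2:
Births: 2635 × 0.435 = 1146, 15433 × 0.21 = 3241 — total 4387
Group 2: 6846 × 0.985 = 6743
Group 3: 10441 × 0.976 = 10190
Group 4: 2635 × 0.962 = 2535
Group 5: 13468 × 0.983 = 13239
Group 6: 15433 × 0.96 = 14816
Group 7: 3456 × 0.981 + 4063 × 0.383 = 3390 + 1556 = 4946
End of period: [4387, 6743, 10190, 2535, 13239, 14816, 4946]
Dependents (band 0–9 + band 60+) = 4387 + 4946 = 9333; working-age = 47523; ratio = 9333/47523 × 100 = 19.6

19.6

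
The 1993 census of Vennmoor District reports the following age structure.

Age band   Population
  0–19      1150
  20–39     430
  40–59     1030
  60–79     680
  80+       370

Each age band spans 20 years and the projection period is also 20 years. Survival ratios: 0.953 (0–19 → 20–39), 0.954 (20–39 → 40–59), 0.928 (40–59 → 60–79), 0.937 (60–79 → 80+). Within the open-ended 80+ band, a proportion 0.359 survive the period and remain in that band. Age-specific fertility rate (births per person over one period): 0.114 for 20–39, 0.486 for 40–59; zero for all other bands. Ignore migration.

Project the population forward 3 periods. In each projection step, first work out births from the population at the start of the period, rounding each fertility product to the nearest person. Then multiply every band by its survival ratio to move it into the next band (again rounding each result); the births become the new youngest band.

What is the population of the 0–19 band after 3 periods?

Period 1.
Births: 430 × 0.114 = 49 ; 1030 × 0.486 = 501 ⇒ total 550
20–39: 1150 × 0.953 = 1096
40–59: 430 × 0.954 = 410
60–79: 1030 × 0.928 = 956
80+: 680 × 0.937 + 370 × 0.359 = 637 + 133 = 770
Population now: 0–19=550, 20–39=1096, 40–59=410, 60–79=956, 80+=770
Period 2.
Births: 1096 × 0.114 = 125 ; 410 × 0.486 = 199 ⇒ total 324
20–39: 550 × 0.953 = 524
40–59: 1096 × 0.954 = 1046
60–79: 410 × 0.928 = 380
80+: 956 × 0.937 + 770 × 0.359 = 896 + 276 = 1172
Population now: 0–19=324, 20–39=524, 40–59=1046, 60–79=380, 80+=1172
Period 3.
Births: 524 × 0.114 = 60 ; 1046 × 0.486 = 508 ⇒ total 568
20–39: 324 × 0.953 = 309
40–59: 524 × 0.954 = 500
60–79: 1046 × 0.928 = 971
80+: 380 × 0.937 + 1172 × 0.359 = 356 + 421 = 777
Population now: 0–19=568, 20–39=309, 40–59=500, 60–79=971, 80+=777

568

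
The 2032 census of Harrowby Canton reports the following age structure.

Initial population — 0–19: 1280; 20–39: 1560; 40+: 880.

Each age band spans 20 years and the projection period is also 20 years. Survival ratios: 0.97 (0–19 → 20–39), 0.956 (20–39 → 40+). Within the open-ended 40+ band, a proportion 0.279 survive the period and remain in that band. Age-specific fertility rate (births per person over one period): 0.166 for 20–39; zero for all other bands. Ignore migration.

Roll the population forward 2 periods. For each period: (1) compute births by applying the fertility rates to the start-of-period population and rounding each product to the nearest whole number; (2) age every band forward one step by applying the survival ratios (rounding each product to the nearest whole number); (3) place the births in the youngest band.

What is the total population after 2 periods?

2129

(Bands numbered youngest = 1 to oldest = 3.)
After projecting period 1:
Births: 1560 × 0.166 = 259
Band 2: 1280 × 0.97 = 1242
Band 3: 1560 × 0.956 + 880 × 0.279 = 1491 + 246 = 1737
Giving 259 / 1242 / 1737.
After projecting period 2:
Births: 1242 × 0.166 = 206
Band 2: 259 × 0.97 = 251
Band 3: 1242 × 0.956 + 1737 × 0.279 = 1187 + 485 = 1672
Giving 206 / 251 / 1672.
Total after period 2: 206 + 251 + 1672 = 2129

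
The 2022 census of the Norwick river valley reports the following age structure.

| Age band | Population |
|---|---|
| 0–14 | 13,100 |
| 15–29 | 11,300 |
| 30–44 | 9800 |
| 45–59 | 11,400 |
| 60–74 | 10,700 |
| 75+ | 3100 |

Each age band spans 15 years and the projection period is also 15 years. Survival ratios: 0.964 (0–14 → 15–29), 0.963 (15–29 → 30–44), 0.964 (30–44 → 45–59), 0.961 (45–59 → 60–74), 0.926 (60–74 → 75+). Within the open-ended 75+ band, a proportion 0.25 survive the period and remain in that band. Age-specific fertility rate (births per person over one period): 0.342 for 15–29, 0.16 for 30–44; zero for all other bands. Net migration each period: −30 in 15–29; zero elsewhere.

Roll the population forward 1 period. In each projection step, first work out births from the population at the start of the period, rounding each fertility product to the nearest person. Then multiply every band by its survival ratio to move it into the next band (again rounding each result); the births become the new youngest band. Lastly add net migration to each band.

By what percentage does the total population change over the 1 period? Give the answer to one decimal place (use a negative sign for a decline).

(Bands numbered youngest = 1 to oldest = 6.)
[period 1]
Births: 11300 * 0.342 = 3865, 9800 * 0.16 = 1568 → total 5433
Band 2: 13100 * 0.964 = 12628
Band 3: 11300 * 0.963 = 10882
Band 4: 9800 * 0.964 = 9447
Band 5: 11400 * 0.961 = 10955
Band 6: 10700 * 0.926 + 3100 * 0.25 = 9908 + 775 = 10683
Net migration: Band 2 − 30 → 12598
Giving 5433 / 12598 / 10882 / 9447 / 10955 / 10683.
Total: 59400 → 59998; change = 598; percentage change = 1.0%

1.0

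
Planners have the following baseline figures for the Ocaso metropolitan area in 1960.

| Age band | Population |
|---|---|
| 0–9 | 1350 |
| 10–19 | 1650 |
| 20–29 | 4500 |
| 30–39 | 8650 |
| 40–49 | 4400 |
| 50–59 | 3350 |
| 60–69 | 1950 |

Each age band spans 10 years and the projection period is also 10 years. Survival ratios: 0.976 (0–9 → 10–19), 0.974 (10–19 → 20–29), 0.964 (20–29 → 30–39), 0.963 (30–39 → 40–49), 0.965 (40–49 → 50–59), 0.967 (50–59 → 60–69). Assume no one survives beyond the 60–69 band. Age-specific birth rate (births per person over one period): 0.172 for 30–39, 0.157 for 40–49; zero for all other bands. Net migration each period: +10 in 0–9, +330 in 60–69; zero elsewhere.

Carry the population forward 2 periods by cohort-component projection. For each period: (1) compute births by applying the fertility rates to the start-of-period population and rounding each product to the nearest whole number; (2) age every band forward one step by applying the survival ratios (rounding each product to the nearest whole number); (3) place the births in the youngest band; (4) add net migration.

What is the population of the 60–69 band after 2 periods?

— Period 1 —
Births: 8650 × 0.172 = 1488, 4400 × 0.157 = 691 — total 2179
10–19: 1350 × 0.976 = 1318
20–29: 1650 × 0.974 = 1607
30–39: 4500 × 0.964 = 4338
40–49: 8650 × 0.963 = 8330
50–59: 4400 × 0.965 = 4246
60–69: 3350 × 0.967 = 3239
Net migration: 0–9 + 10 → 2189; 60–69 + 330 → 3569
Population now: 0–9=2189, 10–19=1318, 20–29=1607, 30–39=4338, 40–49=8330, 50–59=4246, 60–69=3569
— Period 2 —
Births: 4338 × 0.172 = 746, 8330 × 0.157 = 1308 — total 2054
10–19: 2189 × 0.976 = 2136
20–29: 1318 × 0.974 = 1284
30–39: 1607 × 0.964 = 1549
40–49: 4338 × 0.963 = 4177
50–59: 8330 × 0.965 = 8038
60–69: 4246 × 0.967 = 4106
Net migration: 0–9 + 10 → 2064; 60–69 + 330 → 4436
Population now: 0–9=2064, 10–19=2136, 20–29=1284, 30–39=1549, 40–49=4177, 50–59=8038, 60–69=4436

4436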